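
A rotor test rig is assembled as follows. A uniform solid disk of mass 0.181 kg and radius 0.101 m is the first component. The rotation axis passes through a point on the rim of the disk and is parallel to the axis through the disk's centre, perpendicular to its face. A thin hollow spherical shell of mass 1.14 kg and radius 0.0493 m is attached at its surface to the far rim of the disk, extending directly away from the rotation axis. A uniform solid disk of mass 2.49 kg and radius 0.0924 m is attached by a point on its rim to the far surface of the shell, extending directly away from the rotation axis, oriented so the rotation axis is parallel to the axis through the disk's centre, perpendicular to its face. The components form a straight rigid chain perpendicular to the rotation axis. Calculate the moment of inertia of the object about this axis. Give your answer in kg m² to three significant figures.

Solid disk: I_cm = (1/2)MR² = (1/2)(0.181)(0.101)² = 0.00092319 kg m²; centre at d = 0.101 m, so I = I_cm + Md² gives I = 0.00092319 + (0.181)(0.101)² = 0.0027696 kg m².
Spherical shell: I_cm = (2/3)MR² = (2/3)(1.14)(0.0493)² = 0.0018472 kg m²; centre at d = 0.101 + 0.101 + 0.0493 = 0.2513 m, so I = I_cm + Md² gives I = 0.0018472 + (1.14)(0.2513)² = 0.07384 kg m².
Solid disk: I_cm = (1/2)MR² = (1/2)(2.49)(0.0924)² = 0.01063 kg m²; centre at d = 0.101 + 0.101 + 0.0493 + 0.0493 + 0.0924 = 0.393 m, so I = I_cm + Md² gives I = 0.01063 + (2.49)(0.393)² = 0.39521 kg m².
Total I = 0.0027696 + 0.07384 + 0.39521 = 0.47182 kg m².

0.472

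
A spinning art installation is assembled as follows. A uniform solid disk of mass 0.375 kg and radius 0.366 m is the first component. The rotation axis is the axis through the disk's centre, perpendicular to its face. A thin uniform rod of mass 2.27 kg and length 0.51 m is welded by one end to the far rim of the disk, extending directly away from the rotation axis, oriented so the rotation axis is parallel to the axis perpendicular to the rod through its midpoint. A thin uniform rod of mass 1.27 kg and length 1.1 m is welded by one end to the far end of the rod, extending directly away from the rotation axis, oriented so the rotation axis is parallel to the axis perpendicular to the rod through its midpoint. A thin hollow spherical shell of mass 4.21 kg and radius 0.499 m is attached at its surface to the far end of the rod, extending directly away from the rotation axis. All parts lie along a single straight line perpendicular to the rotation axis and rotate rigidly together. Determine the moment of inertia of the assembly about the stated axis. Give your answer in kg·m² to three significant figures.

30.1

Solid disk: I_cm = (1/2)MR² = (1/2)(0.375)(0.366)² = 0.025117 kg·m²; axis through the centre, so I = 0.025117 kg·m².
Thin rod: I_cm = (1/12)ML² = (1/12)(2.27)(0.51)² = 0.049202 kg·m²; centre at d = 0.366 + 0.255 = 0.621 m, so I = I_cm + Md² gives I = 0.049202 + (2.27)(0.621)² = 0.92461 kg·m².
Thin rod: I_cm = (1/12)ML² = (1/12)(1.27)(1.1)² = 0.12806 kg·m²; centre at d = 0.366 + 0.255 + 0.255 + 0.55 = 1.426 m, so I = I_cm + Md² gives I = 0.12806 + (1.27)(1.426)² = 2.7106 kg·m².
Spherical shell: I_cm = (2/3)MR² = (2/3)(4.21)(0.499)² = 0.69886 kg·m²; centre at d = 0.366 + 0.255 + 0.255 + 0.55 + 0.55 + 0.499 = 2.475 m, so I = I_cm + Md² gives I = 0.69886 + (4.21)(2.475)² = 26.488 kg·m².
Total I = 0.025117 + 0.92461 + 2.7106 + 26.488 = 30.148 kg·m².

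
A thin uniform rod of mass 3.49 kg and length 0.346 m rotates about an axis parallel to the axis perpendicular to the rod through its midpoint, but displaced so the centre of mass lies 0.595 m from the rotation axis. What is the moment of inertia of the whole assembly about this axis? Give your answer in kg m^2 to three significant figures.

1.27

I_cm = (1/12)ML² = (1/12)(3.49)(0.346)² = 0.034817 kg m^2; centre at d = 0.595 m, so the parallel axis theorem gives I = 0.034817 + (3.49)(0.595)² = 1.2704 kg m^2.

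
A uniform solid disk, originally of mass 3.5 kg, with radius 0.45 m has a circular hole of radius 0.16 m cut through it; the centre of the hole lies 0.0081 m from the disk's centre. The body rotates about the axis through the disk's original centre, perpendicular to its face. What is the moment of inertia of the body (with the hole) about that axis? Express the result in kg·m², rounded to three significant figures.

Unpierced body about its centre: I₀ = (1/2)MR² = (1/2)(3.5)(0.45)² = 0.35437 kg·m².
The removed disk has mass m = M·(r/R)² = (3.5)(0.16/0.45)² = 0.44247 kg (same uniform areal density).
Its moment of inertia about the rotation axis (parallel-axis theorem): I_hole = (1/2)mr² + md² = (1/2)(0.44247)(0.16)² + (0.44247)(0.0081)² = 0.0056926 kg·m².
Treating the hole as negative mass, I = I₀ − I_hole = 0.35437 − 0.0056926 = 0.34868 kg·m².

0.349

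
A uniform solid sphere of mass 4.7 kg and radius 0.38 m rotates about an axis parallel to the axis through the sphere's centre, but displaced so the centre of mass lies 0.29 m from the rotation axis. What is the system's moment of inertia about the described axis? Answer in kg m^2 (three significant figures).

I_cm = (2/5)MR² = (2/5)(4.7)(0.38)² = 0.27147 kg m^2; centre at d = 0.29 m, so I = I_cm + Md² gives I = 0.27147 + (4.7)(0.29)² = 0.66674 kg m^2.

0.667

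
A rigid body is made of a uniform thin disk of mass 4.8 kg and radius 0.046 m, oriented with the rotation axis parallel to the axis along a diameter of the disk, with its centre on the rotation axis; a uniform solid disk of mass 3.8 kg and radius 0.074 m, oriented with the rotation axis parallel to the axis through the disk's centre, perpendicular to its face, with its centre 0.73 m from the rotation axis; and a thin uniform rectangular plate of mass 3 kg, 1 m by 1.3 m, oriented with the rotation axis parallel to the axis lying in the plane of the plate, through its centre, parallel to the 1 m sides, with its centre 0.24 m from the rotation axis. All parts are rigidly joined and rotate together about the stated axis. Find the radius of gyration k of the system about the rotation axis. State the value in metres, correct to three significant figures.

0.476

Thin disk: I_cm = (1/4)MR² = (1/4)(4.8)(0.046)² = 0.0025392 kg m^2; axis through the centre, so I = 0.0025392 kg m^2.
Solid disk: I_cm = (1/2)MR² = (1/2)(3.8)(0.074)² = 0.010404 kg m^2; centre at d = 0.73 m, so I = I_cm + Md² gives I = 0.010404 + (3.8)(0.73)² = 2.0354 kg m^2.
Rectangular plate: I_cm = (1/12)Mb² = (1/12)(3)(1.3)² = 0.4225 kg m^2; centre at d = 0.24 m, so I = I_cm + Md² gives I = 0.4225 + (3)(0.24)² = 0.5953 kg m^2.
Total I = 2.6333 kg m^2; total mass M = 11.6 kg.
k = √(I/M) = √(2.6333/11.6) = 0.47645 m.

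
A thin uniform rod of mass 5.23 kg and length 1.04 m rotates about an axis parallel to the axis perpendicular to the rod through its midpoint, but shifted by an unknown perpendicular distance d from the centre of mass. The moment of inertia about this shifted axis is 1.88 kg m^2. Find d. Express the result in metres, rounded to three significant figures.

About the centre-of-mass axis, I_cm = (1/12)ML² = (1/12)(5.23)(1.04)² = 0.4714 kg m^2.
Parallel axis theorem: I = I_cm + Md², so Md² = 1.88 − 0.4714 = 1.4086 kg m^2.
d = √(1.4086 / 5.23) = 0.51897 m.

0.519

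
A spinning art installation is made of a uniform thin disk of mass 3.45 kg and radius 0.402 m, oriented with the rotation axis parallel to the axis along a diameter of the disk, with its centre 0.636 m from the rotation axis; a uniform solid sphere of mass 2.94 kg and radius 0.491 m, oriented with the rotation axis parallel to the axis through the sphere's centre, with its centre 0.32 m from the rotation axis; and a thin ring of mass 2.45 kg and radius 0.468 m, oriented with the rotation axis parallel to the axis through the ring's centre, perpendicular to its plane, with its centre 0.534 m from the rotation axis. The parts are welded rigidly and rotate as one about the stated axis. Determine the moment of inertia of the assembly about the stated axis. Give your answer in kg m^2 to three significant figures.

3.35

Thin disk: I_cm = (1/4)MR² = (1/4)(3.45)(0.402)² = 0.13938 kg m^2; centre at d = 0.636 m, so I = I_cm + Md² gives I = 0.13938 + (3.45)(0.636)² = 1.5349 kg m^2.
Solid sphere: I_cm = (2/5)MR² = (2/5)(2.94)(0.491)² = 0.28351 kg m^2; centre at d = 0.32 m, so I = I_cm + Md² gives I = 0.28351 + (2.94)(0.32)² = 0.58457 kg m^2.
Thin ring: I_cm = MR² = (2.45)(0.468)² = 0.53661 kg m^2; centre at d = 0.534 m, so I = I_cm + Md² gives I = 0.53661 + (2.45)(0.534)² = 1.2352 kg m^2.
Total I = 1.5349 + 0.58457 + 1.2352 = 3.3547 kg m^2.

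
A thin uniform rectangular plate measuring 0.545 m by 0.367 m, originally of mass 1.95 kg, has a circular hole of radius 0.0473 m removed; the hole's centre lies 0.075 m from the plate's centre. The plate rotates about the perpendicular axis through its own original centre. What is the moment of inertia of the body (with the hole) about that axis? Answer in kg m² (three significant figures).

0.0697

Unpierced body about its centre: I₀ = (1/12)M(a²+b²) = (1/12)(1.95)[(0.545)² + (0.367)²] = 0.070154 kg m².
The removed disk has mass m = M·πr²/(ab) = (1.95)·π(0.0473)²/(0.545·0.367) = 0.068524 kg (same uniform areal density).
Its moment of inertia about the rotation axis (parallel-axis theorem): I_hole = (1/2)mr² + md² = (1/2)(0.068524)(0.0473)² + (0.068524)(0.075)² = 0.0004621 kg m².
Treating the hole as negative mass, I = I₀ − I_hole = 0.070154 − 0.0004621 = 0.069691 kg m².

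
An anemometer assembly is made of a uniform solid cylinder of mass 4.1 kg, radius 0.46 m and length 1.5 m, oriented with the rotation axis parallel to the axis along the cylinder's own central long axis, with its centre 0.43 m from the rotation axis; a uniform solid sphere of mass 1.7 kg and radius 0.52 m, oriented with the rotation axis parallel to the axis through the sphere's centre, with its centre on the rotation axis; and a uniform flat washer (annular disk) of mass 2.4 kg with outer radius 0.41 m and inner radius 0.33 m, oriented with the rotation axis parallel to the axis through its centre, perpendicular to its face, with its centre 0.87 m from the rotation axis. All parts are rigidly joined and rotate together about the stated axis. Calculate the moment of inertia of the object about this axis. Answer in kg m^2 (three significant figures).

Solid cylinder: I_cm = (1/2)MR² = (1/2)(4.1)(0.46)² = 0.43378 kg m^2; centre at d = 0.43 m, so I = I_cm + Md² gives I = 0.43378 + (4.1)(0.43)² = 1.1919 kg m^2.
Solid sphere: I_cm = (2/5)MR² = (2/5)(1.7)(0.52)² = 0.18387 kg m^2; axis through the centre, so I = 0.18387 kg m^2.
Annular disk: I_cm = (1/2)M(R²+r²) = (1/2)(2.4)[(0.41)² + (0.33)²] = 0.3324 kg m^2; centre at d = 0.87 m, so I = I_cm + Md² gives I = 0.3324 + (2.4)(0.87)² = 2.149 kg m^2.
Total I = 1.1919 + 0.18387 + 2.149 = 3.5247 kg m^2.

3.52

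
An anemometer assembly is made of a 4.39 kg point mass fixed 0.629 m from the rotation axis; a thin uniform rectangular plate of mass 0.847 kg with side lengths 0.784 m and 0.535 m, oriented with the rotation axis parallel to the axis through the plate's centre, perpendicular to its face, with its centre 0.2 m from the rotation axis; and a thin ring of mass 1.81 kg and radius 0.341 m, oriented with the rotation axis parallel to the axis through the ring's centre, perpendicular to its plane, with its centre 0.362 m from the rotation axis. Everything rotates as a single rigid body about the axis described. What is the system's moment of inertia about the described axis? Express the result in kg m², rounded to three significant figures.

Point mass: I_cm = 0; centre at d = 0.629 m, so the parallel axis theorem gives I = 0 + (4.39)(0.629)² = 1.7369 kg m².
Rectangular plate: I_cm = (1/12)M(a²+b²) = (1/12)(0.847)[(0.784)² + (0.535)²] = 0.063587 kg m²; centre at d = 0.2 m, so the parallel axis theorem gives I = 0.063587 + (0.847)(0.2)² = 0.097467 kg m².
Thin ring: I_cm = MR² = (1.81)(0.341)² = 0.21047 kg m²; centre at d = 0.362 m, so the parallel axis theorem gives I = 0.21047 + (1.81)(0.362)² = 0.44766 kg m².
Total I = 1.7369 + 0.097467 + 0.44766 = 2.282 kg m².

2.28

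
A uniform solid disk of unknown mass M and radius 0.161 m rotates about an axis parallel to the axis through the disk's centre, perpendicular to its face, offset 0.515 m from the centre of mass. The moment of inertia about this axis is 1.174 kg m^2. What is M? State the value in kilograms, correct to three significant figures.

4.22

I = I_cm + Md² = (1/2)MR² + Md² = M·[0.5·(0.161)² + (0.515)²] = M·0.27819.
So M = 1.174 / 0.27819 = 4.2202 kg.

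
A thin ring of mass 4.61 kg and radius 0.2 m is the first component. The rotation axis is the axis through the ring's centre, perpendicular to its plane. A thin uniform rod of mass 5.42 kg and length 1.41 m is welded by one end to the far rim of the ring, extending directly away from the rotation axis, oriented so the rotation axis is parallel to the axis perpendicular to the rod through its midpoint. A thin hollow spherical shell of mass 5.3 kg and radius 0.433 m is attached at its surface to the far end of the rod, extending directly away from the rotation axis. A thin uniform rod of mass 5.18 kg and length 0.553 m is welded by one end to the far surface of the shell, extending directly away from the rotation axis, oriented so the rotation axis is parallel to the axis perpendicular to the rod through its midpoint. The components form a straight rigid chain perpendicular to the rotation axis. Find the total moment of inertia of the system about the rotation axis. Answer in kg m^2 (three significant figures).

67.7

Thin ring: I_cm = MR² = (4.61)(0.2)² = 0.1844 kg m^2; axis through the centre, so I = 0.1844 kg m^2.
Thin rod: I_cm = (1/12)ML² = (1/12)(5.42)(1.41)² = 0.89796 kg m^2; centre at d = 0.2 + 0.705 = 0.905 m, so the parallel axis theorem gives I = 0.89796 + (5.42)(0.905)² = 5.3371 kg m^2.
Spherical shell: I_cm = (2/3)MR² = (2/3)(5.3)(0.433)² = 0.66246 kg m^2; centre at d = 0.2 + 0.705 + 0.705 + 0.433 = 2.043 m, so the parallel axis theorem gives I = 0.66246 + (5.3)(2.043)² = 22.784 kg m^2.
Thin rod: I_cm = (1/12)ML² = (1/12)(5.18)(0.553)² = 0.13201 kg m^2; centre at d = 0.2 + 0.705 + 0.705 + 0.433 + 0.433 + 0.2765 = 2.7525 m, so the parallel axis theorem gives I = 0.13201 + (5.18)(2.7525)² = 39.377 kg m^2.
Total I = 0.1844 + 5.3371 + 22.784 + 39.377 = 67.682 kg m^2.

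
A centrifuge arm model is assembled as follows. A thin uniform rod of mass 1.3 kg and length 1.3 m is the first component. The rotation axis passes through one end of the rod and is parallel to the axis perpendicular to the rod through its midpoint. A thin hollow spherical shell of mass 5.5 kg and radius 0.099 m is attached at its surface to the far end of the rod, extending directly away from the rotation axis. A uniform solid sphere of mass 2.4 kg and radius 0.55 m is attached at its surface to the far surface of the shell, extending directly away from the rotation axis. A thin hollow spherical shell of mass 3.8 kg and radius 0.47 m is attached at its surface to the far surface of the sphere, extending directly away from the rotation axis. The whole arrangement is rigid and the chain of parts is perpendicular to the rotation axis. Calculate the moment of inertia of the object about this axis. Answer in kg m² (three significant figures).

58.2

Thin rod: I_cm = (1/12)ML² = (1/12)(1.3)(1.3)² = 0.18308 kg m²; centre at d = 0.65 m, so I = I_cm + Md² gives I = 0.18308 + (1.3)(0.65)² = 0.73233 kg m².
Spherical shell: I_cm = (2/3)MR² = (2/3)(5.5)(0.099)² = 0.035937 kg m²; centre at d = 0.65 + 0.65 + 0.099 = 1.399 m, so I = I_cm + Md² gives I = 0.035937 + (5.5)(1.399)² = 10.801 kg m².
Solid sphere: I_cm = (2/5)MR² = (2/5)(2.4)(0.55)² = 0.2904 kg m²; centre at d = 0.65 + 0.65 + 0.099 + 0.099 + 0.55 = 2.048 m, so I = I_cm + Md² gives I = 0.2904 + (2.4)(2.048)² = 10.357 kg m².
Spherical shell: I_cm = (2/3)MR² = (2/3)(3.8)(0.47)² = 0.55961 kg m²; centre at d = 0.65 + 0.65 + 0.099 + 0.099 + 0.55 + 0.55 + 0.47 = 3.068 m, so I = I_cm + Md² gives I = 0.55961 + (3.8)(3.068)² = 36.328 kg m².
Total I = 0.73233 + 10.801 + 10.357 + 36.328 = 58.217 kg m².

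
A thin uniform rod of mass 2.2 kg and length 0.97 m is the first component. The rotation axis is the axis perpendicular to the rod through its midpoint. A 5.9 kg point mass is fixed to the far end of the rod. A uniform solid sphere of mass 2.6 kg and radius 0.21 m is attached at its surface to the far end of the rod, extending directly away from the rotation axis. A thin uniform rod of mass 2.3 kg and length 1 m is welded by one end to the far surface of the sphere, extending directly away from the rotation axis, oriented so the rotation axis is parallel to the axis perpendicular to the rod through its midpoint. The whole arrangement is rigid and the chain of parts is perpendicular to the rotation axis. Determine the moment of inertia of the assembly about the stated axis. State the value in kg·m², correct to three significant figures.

Thin rod: I_cm = (1/12)ML² = (1/12)(2.2)(0.97)² = 0.1725 kg·m²; axis through the centre, so I = 0.1725 kg·m².
Point mass: I_cm = 0; centre at d = 0.485 m, so the parallel axis theorem gives I = 0 + (5.9)(0.485)² = 1.3878 kg·m².
Solid sphere: I_cm = (2/5)MR² = (2/5)(2.6)(0.21)² = 0.045864 kg·m²; centre at d = 0.485 + 0.21 = 0.695 m, so the parallel axis theorem gives I = 0.045864 + (2.6)(0.695)² = 1.3017 kg·m².
Thin rod: I_cm = (1/12)ML² = (1/12)(2.3)(1)² = 0.19167 kg·m²; centre at d = 0.485 + 0.21 + 0.21 + 0.5 = 1.405 m, so the parallel axis theorem gives I = 0.19167 + (2.3)(1.405)² = 4.7319 kg·m².
Total I = 0.1725 + 1.3878 + 1.3017 + 4.7319 = 7.594 kg·m².

7.59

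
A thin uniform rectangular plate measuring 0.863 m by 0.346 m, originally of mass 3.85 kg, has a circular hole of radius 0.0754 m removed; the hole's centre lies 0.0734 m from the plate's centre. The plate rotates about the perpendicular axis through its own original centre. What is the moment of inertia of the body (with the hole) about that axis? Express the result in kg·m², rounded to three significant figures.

0.275

Unpierced body about its centre: I₀ = (1/12)M(a²+b²) = (1/12)(3.85)[(0.863)² + (0.346)²] = 0.27736 kg·m².
The removed disk has mass m = M·πr²/(ab) = (3.85)·π(0.0754)²/(0.863·0.346) = 0.23029 kg (same uniform areal density).
Its moment of inertia about the rotation axis (parallel-axis theorem): I_hole = (1/2)mr² + md² = (1/2)(0.23029)(0.0754)² + (0.23029)(0.0734)² = 0.0018953 kg·m².
Treating the hole as negative mass, I = I₀ − I_hole = 0.27736 − 0.0018953 = 0.27546 kg·m².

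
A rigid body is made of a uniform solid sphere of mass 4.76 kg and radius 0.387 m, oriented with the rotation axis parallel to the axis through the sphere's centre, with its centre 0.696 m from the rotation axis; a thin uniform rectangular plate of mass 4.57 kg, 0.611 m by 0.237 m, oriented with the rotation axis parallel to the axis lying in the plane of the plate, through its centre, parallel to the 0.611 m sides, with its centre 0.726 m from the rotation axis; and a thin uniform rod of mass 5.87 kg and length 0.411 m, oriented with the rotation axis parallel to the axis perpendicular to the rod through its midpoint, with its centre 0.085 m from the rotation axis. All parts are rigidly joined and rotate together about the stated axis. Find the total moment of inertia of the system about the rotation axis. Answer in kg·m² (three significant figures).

5.15

Solid sphere: I_cm = (2/5)MR² = (2/5)(4.76)(0.387)² = 0.28516 kg·m²; centre at d = 0.696 m, so I = I_cm + Md² gives I = 0.28516 + (4.76)(0.696)² = 2.591 kg·m².
Rectangular plate: I_cm = (1/12)Mb² = (1/12)(4.57)(0.237)² = 0.021391 kg·m²; centre at d = 0.726 m, so I = I_cm + Md² gives I = 0.021391 + (4.57)(0.726)² = 2.4301 kg·m².
Thin rod: I_cm = (1/12)ML² = (1/12)(5.87)(0.411)² = 0.082631 kg·m²; centre at d = 0.085 m, so I = I_cm + Md² gives I = 0.082631 + (5.87)(0.085)² = 0.12504 kg·m².
Total I = 2.591 + 2.4301 + 0.12504 = 5.1461 kg·m².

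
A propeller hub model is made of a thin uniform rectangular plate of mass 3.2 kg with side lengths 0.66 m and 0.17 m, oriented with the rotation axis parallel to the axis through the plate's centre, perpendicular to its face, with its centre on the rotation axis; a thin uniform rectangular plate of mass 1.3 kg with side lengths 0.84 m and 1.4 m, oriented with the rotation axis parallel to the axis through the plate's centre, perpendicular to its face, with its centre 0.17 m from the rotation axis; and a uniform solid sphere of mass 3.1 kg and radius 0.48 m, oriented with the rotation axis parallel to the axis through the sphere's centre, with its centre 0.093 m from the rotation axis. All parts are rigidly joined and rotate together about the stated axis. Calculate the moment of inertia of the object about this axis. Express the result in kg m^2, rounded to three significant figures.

0.763

Rectangular plate: I_cm = (1/12)M(a²+b²) = (1/12)(3.2)[(0.66)² + (0.17)²] = 0.12387 kg m^2; axis through the centre, so I = 0.12387 kg m^2.
Rectangular plate: I_cm = (1/12)M(a²+b²) = (1/12)(1.3)[(0.84)² + (1.4)²] = 0.28877 kg m^2; centre at d = 0.17 m, so I = I_cm + Md² gives I = 0.28877 + (1.3)(0.17)² = 0.32634 kg m^2.
Solid sphere: I_cm = (2/5)MR² = (2/5)(3.1)(0.48)² = 0.2857 kg m^2; centre at d = 0.093 m, so I = I_cm + Md² gives I = 0.2857 + (3.1)(0.093)² = 0.31251 kg m^2.
Total I = 0.12387 + 0.32634 + 0.31251 = 0.76272 kg m^2.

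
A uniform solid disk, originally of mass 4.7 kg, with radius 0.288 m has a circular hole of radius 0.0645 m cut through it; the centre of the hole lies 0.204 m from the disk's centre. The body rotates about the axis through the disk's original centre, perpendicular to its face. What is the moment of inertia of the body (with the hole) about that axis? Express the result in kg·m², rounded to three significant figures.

Unpierced body about its centre: I₀ = (1/2)MR² = (1/2)(4.7)(0.288)² = 0.19492 kg·m².
The removed disk has mass m = M·(r/R)² = (4.7)(0.0645/0.288)² = 0.23574 kg (same uniform areal density).
Its moment of inertia about the rotation axis (parallel-axis theorem): I_hole = (1/2)mr² + md² = (1/2)(0.23574)(0.0645)² + (0.23574)(0.204)² = 0.010301 kg·m².
Treating the hole as negative mass, I = I₀ − I_hole = 0.19492 − 0.010301 = 0.18462 kg·m².

0.185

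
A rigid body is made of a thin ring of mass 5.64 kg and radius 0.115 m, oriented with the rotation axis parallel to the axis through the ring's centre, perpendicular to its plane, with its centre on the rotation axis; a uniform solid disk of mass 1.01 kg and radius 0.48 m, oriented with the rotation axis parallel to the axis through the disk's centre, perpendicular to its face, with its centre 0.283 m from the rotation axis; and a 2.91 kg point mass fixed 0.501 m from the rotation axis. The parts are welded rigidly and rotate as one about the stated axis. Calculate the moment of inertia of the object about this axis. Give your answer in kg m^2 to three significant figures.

Thin ring: I_cm = MR² = (5.64)(0.115)² = 0.074589 kg m^2; axis through the centre, so I = 0.074589 kg m^2.
Solid disk: I_cm = (1/2)MR² = (1/2)(1.01)(0.48)² = 0.11635 kg m^2; centre at d = 0.283 m, so I = I_cm + Md² gives I = 0.11635 + (1.01)(0.283)² = 0.19724 kg m^2.
Point mass: I_cm = 0; centre at d = 0.501 m, so I = I_cm + Md² gives I = 0 + (2.91)(0.501)² = 0.73041 kg m^2.
Total I = 0.074589 + 0.19724 + 0.73041 = 1.0022 kg m^2.

1.00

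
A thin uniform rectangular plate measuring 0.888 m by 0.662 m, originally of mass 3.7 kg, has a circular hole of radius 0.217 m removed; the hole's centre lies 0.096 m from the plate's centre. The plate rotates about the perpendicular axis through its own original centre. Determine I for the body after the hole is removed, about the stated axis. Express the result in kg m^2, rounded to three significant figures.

0.348

Unpierced body about its centre: I₀ = (1/12)M(a²+b²) = (1/12)(3.7)[(0.888)² + (0.662)²] = 0.37826 kg m^2.
The removed disk has mass m = M·πr²/(ab) = (3.7)·π(0.217)²/(0.888·0.662) = 0.93111 kg (same uniform areal density).
Its moment of inertia about the rotation axis (parallel-axis theorem): I_hole = (1/2)mr² + md² = (1/2)(0.93111)(0.217)² + (0.93111)(0.096)² = 0.030504 kg m^2.
Treating the hole as negative mass, I = I₀ − I_hole = 0.37826 − 0.030504 = 0.34776 kg m^2.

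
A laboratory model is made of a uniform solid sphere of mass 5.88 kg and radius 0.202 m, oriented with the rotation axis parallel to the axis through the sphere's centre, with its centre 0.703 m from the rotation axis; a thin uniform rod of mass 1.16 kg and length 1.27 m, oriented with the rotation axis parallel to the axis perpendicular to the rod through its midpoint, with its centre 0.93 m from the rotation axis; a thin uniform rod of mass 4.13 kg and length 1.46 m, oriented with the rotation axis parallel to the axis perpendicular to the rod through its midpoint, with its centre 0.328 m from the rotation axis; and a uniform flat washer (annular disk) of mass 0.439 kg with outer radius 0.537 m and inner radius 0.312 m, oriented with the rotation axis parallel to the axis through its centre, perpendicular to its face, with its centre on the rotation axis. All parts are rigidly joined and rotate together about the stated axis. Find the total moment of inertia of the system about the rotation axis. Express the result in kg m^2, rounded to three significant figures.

Solid sphere: I_cm = (2/5)MR² = (2/5)(5.88)(0.202)² = 0.095971 kg m^2; centre at d = 0.703 m, so I = I_cm + Md² gives I = 0.095971 + (5.88)(0.703)² = 3.0019 kg m^2.
Thin rod: I_cm = (1/12)ML² = (1/12)(1.16)(1.27)² = 0.15591 kg m^2; centre at d = 0.93 m, so I = I_cm + Md² gives I = 0.15591 + (1.16)(0.93)² = 1.1592 kg m^2.
Thin rod: I_cm = (1/12)ML² = (1/12)(4.13)(1.46)² = 0.73363 kg m^2; centre at d = 0.328 m, so I = I_cm + Md² gives I = 0.73363 + (4.13)(0.328)² = 1.1779 kg m^2.
Annular disk: I_cm = (1/2)M(R²+r²) = (1/2)(0.439)[(0.537)² + (0.312)²] = 0.084664 kg m^2; axis through the centre, so I = 0.084664 kg m^2.
Total I = 3.0019 + 1.1592 + 1.1779 + 0.084664 = 5.4237 kg m^2.

5.42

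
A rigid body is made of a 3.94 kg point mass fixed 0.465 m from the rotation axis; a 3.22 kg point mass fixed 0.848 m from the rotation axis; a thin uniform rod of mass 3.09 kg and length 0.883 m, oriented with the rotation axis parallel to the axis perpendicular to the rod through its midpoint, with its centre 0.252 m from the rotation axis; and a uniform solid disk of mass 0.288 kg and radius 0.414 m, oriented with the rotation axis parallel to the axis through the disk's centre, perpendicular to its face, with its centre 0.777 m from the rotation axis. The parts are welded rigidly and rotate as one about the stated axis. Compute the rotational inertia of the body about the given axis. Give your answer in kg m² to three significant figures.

3.76

Point mass: I_cm = 0; centre at d = 0.465 m, so the parallel axis theorem gives I = 0 + (3.94)(0.465)² = 0.85193 kg m².
Point mass: I_cm = 0; centre at d = 0.848 m, so the parallel axis theorem gives I = 0 + (3.22)(0.848)² = 2.3155 kg m².
Thin rod: I_cm = (1/12)ML² = (1/12)(3.09)(0.883)² = 0.20077 kg m²; centre at d = 0.252 m, so the parallel axis theorem gives I = 0.20077 + (3.09)(0.252)² = 0.397 kg m².
Solid disk: I_cm = (1/2)MR² = (1/2)(0.288)(0.414)² = 0.024681 kg m²; centre at d = 0.777 m, so the parallel axis theorem gives I = 0.024681 + (0.288)(0.777)² = 0.19855 kg m².
Total I = 0.85193 + 2.3155 + 0.397 + 0.19855 = 3.763 kg m².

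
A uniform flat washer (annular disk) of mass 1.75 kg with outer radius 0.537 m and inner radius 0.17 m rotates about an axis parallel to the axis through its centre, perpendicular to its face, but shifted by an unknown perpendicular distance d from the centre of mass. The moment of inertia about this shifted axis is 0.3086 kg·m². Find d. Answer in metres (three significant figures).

About the centre-of-mass axis, I_cm = (1/2)M(R²+r²) = (1/2)(1.75)[(0.537)² + (0.17)²] = 0.27761 kg·m².
Parallel axis theorem: I = I_cm + Md², so Md² = 0.3086 − 0.27761 = 0.03099 kg·m².
d = √(0.03099 / 1.75) = 0.13307 m.

0.133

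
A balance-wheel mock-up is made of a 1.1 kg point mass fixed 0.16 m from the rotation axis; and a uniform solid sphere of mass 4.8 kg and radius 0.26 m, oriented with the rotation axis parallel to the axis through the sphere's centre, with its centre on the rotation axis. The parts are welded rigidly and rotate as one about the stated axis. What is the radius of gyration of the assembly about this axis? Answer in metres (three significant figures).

0.164

Point mass: I_cm = 0; centre at d = 0.16 m, so I = I_cm + Md² gives I = 0 + (1.1)(0.16)² = 0.02816 kg m^2.
Solid sphere: I_cm = (2/5)MR² = (2/5)(4.8)(0.26)² = 0.12979 kg m^2; axis through the centre, so I = 0.12979 kg m^2.
Total I = 0.15795 kg m^2; total mass M = 5.9 kg.
k = √(I/M) = √(0.15795/5.9) = 0.16362 m.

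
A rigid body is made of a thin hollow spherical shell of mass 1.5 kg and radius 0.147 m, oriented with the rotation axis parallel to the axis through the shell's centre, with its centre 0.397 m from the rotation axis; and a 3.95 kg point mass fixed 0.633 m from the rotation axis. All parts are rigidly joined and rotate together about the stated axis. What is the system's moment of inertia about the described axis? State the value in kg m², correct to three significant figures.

Spherical shell: I_cm = (2/3)MR² = (2/3)(1.5)(0.147)² = 0.021609 kg m²; centre at d = 0.397 m, so the parallel axis theorem gives I = 0.021609 + (1.5)(0.397)² = 0.25802 kg m².
Point mass: I_cm = 0; centre at d = 0.633 m, so the parallel axis theorem gives I = 0 + (3.95)(0.633)² = 1.5827 kg m².
Total I = 0.25802 + 1.5827 = 1.8407 kg m².

1.84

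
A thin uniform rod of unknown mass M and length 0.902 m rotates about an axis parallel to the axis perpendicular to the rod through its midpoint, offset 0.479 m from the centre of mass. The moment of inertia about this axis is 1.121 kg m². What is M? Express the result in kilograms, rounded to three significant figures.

I = I_cm + Md² = (1/12)ML² + Md² = M·[0.0833333·(0.902)² + (0.479)²] = M·0.29724.
So M = 1.121 / 0.29724 = 3.7713 kg.

3.77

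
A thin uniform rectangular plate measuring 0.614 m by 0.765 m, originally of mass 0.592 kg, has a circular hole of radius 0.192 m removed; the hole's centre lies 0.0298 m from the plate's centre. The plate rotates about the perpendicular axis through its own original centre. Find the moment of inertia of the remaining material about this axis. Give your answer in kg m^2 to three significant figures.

Unpierced body about its centre: I₀ = (1/12)M(a²+b²) = (1/12)(0.592)[(0.614)² + (0.765)²] = 0.04747 kg m^2.
The removed disk has mass m = M·πr²/(ab) = (0.592)·π(0.192)²/(0.614·0.765) = 0.14596 kg (same uniform areal density).
Its moment of inertia about the rotation axis (parallel-axis theorem): I_hole = (1/2)mr² + md² = (1/2)(0.14596)(0.192)² + (0.14596)(0.0298)² = 0.00282 kg m^2.
Treating the hole as negative mass, I = I₀ − I_hole = 0.04747 − 0.00282 = 0.04465 kg m^2.

0.0446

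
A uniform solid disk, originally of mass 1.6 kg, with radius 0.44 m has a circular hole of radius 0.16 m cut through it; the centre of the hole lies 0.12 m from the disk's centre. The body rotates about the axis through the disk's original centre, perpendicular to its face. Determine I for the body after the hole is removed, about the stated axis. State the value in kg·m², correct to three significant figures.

Unpierced body about its centre: I₀ = (1/2)MR² = (1/2)(1.6)(0.44)² = 0.15488 kg·m².
The removed disk has mass m = M·(r/R)² = (1.6)(0.16/0.44)² = 0.21157 kg (same uniform areal density).
Its moment of inertia about the rotation axis (parallel-axis theorem): I_hole = (1/2)mr² + md² = (1/2)(0.21157)(0.16)² + (0.21157)(0.12)² = 0.0057547 kg·m².
Treating the hole as negative mass, I = I₀ − I_hole = 0.15488 − 0.0057547 = 0.14913 kg·m².

0.149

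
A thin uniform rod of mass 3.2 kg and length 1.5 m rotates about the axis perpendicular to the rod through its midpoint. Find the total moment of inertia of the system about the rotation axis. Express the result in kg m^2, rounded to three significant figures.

0.600

I_cm = (1/12)ML² = (1/12)(3.2)(1.5)² = 0.6 kg m^2; axis through the centre, so I = 0.6 kg m^2.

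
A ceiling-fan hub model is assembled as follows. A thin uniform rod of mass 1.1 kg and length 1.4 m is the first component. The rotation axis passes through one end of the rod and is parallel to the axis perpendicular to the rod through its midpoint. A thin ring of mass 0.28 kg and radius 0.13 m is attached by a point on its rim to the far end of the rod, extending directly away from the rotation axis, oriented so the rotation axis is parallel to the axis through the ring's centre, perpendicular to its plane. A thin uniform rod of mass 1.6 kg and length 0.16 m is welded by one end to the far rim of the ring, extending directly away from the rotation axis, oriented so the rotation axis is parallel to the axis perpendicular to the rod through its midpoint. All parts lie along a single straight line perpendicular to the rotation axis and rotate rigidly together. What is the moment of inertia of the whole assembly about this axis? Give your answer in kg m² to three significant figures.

Thin rod: I_cm = (1/12)ML² = (1/12)(1.1)(1.4)² = 0.17967 kg m²; centre at d = 0.7 m, so the parallel axis theorem gives I = 0.17967 + (1.1)(0.7)² = 0.71867 kg m².
Thin ring: I_cm = MR² = (0.28)(0.13)² = 0.004732 kg m²; centre at d = 0.7 + 0.7 + 0.13 = 1.53 m, so the parallel axis theorem gives I = 0.004732 + (0.28)(1.53)² = 0.66018 kg m².
Thin rod: I_cm = (1/12)ML² = (1/12)(1.6)(0.16)² = 0.0034133 kg m²; centre at d = 0.7 + 0.7 + 0.13 + 0.13 + 0.08 = 1.74 m, so the parallel axis theorem gives I = 0.0034133 + (1.6)(1.74)² = 4.8476 kg m².
Total I = 0.71867 + 0.66018 + 4.8476 = 6.2264 kg m².

6.23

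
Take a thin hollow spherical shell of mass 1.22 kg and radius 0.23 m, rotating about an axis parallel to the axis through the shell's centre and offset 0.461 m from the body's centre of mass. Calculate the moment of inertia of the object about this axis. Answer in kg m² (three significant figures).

0.302

I_cm = (2/3)MR² = (2/3)(1.22)(0.23)² = 0.043025 kg m²; centre at d = 0.461 m, so I = I_cm + Md² gives I = 0.043025 + (1.22)(0.461)² = 0.3023 kg m².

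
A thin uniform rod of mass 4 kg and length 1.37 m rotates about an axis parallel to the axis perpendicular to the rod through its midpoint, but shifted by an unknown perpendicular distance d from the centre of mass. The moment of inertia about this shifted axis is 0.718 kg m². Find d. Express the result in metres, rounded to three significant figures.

About the centre-of-mass axis, I_cm = (1/12)ML² = (1/12)(4)(1.37)² = 0.62563 kg m².
Parallel axis theorem: I = I_cm + Md², so Md² = 0.718 − 0.62563 = 0.092367 kg m².
d = √(0.092367 / 4) = 0.15196 m.

0.152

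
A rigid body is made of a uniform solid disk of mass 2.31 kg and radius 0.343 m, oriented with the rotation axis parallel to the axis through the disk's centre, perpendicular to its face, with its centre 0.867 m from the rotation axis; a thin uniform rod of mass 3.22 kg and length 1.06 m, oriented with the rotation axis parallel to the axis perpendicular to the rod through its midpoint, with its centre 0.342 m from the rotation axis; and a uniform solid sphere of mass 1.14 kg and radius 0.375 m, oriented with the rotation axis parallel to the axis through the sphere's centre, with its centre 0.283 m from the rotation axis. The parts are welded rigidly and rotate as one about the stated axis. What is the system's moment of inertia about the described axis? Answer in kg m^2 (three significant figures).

Solid disk: I_cm = (1/2)MR² = (1/2)(2.31)(0.343)² = 0.13588 kg m^2; centre at d = 0.867 m, so the parallel axis theorem gives I = 0.13588 + (2.31)(0.867)² = 1.8723 kg m^2.
Thin rod: I_cm = (1/12)ML² = (1/12)(3.22)(1.06)² = 0.3015 kg m^2; centre at d = 0.342 m, so the parallel axis theorem gives I = 0.3015 + (3.22)(0.342)² = 0.67812 kg m^2.
Solid sphere: I_cm = (2/5)MR² = (2/5)(1.14)(0.375)² = 0.064125 kg m^2; centre at d = 0.283 m, so the parallel axis theorem gives I = 0.064125 + (1.14)(0.283)² = 0.15543 kg m^2.
Total I = 1.8723 + 0.67812 + 0.15543 = 2.7058 kg m^2.

2.71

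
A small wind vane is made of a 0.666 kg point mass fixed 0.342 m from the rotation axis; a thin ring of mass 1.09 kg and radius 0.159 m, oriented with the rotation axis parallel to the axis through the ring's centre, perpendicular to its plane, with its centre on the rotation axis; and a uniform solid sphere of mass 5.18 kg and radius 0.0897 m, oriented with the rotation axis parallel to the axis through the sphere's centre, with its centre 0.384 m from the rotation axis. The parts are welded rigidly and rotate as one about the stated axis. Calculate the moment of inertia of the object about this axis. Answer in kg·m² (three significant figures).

0.886

Point mass: I_cm = 0; centre at d = 0.342 m, so I = I_cm + Md² gives I = 0 + (0.666)(0.342)² = 0.077898 kg·m².
Thin ring: I_cm = MR² = (1.09)(0.159)² = 0.027556 kg·m²; axis through the centre, so I = 0.027556 kg·m².
Solid sphere: I_cm = (2/5)MR² = (2/5)(5.18)(0.0897)² = 0.016671 kg·m²; centre at d = 0.384 m, so I = I_cm + Md² gives I = 0.016671 + (5.18)(0.384)² = 0.78049 kg·m².
Total I = 0.077898 + 0.027556 + 0.78049 = 0.88595 kg·m².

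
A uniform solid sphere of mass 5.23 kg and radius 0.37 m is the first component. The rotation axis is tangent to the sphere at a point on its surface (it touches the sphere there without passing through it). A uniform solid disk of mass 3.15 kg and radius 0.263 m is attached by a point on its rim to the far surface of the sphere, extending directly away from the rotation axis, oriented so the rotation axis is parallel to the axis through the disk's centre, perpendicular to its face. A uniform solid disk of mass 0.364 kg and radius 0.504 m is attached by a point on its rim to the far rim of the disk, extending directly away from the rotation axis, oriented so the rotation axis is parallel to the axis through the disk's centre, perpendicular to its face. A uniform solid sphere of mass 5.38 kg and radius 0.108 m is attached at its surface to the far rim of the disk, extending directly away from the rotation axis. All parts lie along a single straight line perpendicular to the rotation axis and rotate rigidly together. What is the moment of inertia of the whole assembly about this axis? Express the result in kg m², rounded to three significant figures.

36.0

Solid sphere: I_cm = (2/5)MR² = (2/5)(5.23)(0.37)² = 0.28639 kg m²; centre at d = 0.37 m, so the parallel axis theorem gives I = 0.28639 + (5.23)(0.37)² = 1.0024 kg m².
Solid disk: I_cm = (1/2)MR² = (1/2)(3.15)(0.263)² = 0.10894 kg m²; centre at d = 0.37 + 0.37 + 0.263 = 1.003 m, so the parallel axis theorem gives I = 0.10894 + (3.15)(1.003)² = 3.2779 kg m².
Solid disk: I_cm = (1/2)MR² = (1/2)(0.364)(0.504)² = 0.046231 kg m²; centre at d = 0.37 + 0.37 + 0.263 + 0.263 + 0.504 = 1.77 m, so the parallel axis theorem gives I = 0.046231 + (0.364)(1.77)² = 1.1866 kg m².
Solid sphere: I_cm = (2/5)MR² = (2/5)(5.38)(0.108)² = 0.025101 kg m²; centre at d = 0.37 + 0.37 + 0.263 + 0.263 + 0.504 + 0.504 + 0.108 = 2.382 m, so the parallel axis theorem gives I = 0.025101 + (5.38)(2.382)² = 30.551 kg m².
Total I = 1.0024 + 3.2779 + 1.1866 + 30.551 = 36.018 kg m².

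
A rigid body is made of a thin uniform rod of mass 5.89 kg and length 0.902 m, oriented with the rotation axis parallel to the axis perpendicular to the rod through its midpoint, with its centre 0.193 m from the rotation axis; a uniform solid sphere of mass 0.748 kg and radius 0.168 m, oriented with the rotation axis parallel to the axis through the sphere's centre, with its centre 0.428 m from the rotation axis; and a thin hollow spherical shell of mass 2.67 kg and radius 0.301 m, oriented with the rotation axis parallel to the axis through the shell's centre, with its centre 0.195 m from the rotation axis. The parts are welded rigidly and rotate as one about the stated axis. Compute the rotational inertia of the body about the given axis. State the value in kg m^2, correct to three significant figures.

Thin rod: I_cm = (1/12)ML² = (1/12)(5.89)(0.902)² = 0.39934 kg m^2; centre at d = 0.193 m, so the parallel axis theorem gives I = 0.39934 + (5.89)(0.193)² = 0.61874 kg m^2.
Solid sphere: I_cm = (2/5)MR² = (2/5)(0.748)(0.168)² = 0.0084446 kg m^2; centre at d = 0.428 m, so the parallel axis theorem gives I = 0.0084446 + (0.748)(0.428)² = 0.14547 kg m^2.
Spherical shell: I_cm = (2/3)MR² = (2/3)(2.67)(0.301)² = 0.16127 kg m^2; centre at d = 0.195 m, so the parallel axis theorem gives I = 0.16127 + (2.67)(0.195)² = 0.2628 kg m^2.
Total I = 0.61874 + 0.14547 + 0.2628 = 1.027 kg m^2.

1.03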